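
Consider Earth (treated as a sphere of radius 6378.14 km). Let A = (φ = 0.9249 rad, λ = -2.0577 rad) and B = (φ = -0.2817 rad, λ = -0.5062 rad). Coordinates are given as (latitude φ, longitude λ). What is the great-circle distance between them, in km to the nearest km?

With latitudes φ₁ = 52.993°, φ₂ = -16.140° and longitude difference Δλ = 88.894°:
Haversine: a = sin²(Δφ/2) + cos φ₁ cos φ₂ sin²(Δλ/2) = 0.3219 + (0.6019)(0.9606)(0.4904) = 0.60542.
Central angle c = 2·arcsin(√a) = 1.78323 rad.
Distance = R·c = 6378.14 × 1.7832 ≈ 11374 km.

11374 km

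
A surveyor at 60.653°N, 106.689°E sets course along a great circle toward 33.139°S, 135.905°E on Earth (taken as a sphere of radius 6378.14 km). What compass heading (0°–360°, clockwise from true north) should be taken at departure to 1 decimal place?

Δλ = 29.216° = 0.5099 rad.
y = sin Δλ · cos φ₂ = (0.4881)(0.8373) = 0.4087
x = cos φ₁ sin φ₂ − sin φ₁ cos φ₂ cos Δλ = (0.4901)(-0.5467) − (0.8717)(0.8373)(0.8728) = -0.9050
θ = atan2(y, x) = 155.69°, so the bearing is 155.7°.

155.7°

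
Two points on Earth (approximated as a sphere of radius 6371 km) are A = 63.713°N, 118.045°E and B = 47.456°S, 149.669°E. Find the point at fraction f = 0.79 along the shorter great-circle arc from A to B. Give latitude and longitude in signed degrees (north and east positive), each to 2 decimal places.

-24.09°, 143.19°

The central angle between A and B is δ = 1.9884 rad.
With f = 0.79, the slerp weights are sin((1−f)δ)/sin δ = 0.4437 and sin(fδ)/sin δ = 1.0940.
Weighted sum of the unit vectors: (0.4437)·(-0.2082,0.3909,0.8966) + (1.0940)·(-0.5836,0.3415,-0.7368) = (-0.7309, 0.5470, -0.4082).
Converting back: φ = atan2(z, √(x²+y²)) = -24.09°, λ = atan2(y, x) = 143.19°.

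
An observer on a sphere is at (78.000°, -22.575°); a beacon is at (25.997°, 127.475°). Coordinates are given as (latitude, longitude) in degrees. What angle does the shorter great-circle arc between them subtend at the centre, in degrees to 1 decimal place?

74.5°

In radians: φ₁ = 1.3614, φ₂ = 0.4537, Δλ = 150.050° = 2.6189 rad.
Haversine: a = sin²(Δφ/2) + cos φ₁ cos φ₂ sin²(Δλ/2) = 0.1922 + (0.2079)(0.8988)(0.9332) = 0.36659.
Central angle c = 2·arcsin(√a) = 1.30070 rad.
So the angular separation is 74.5°.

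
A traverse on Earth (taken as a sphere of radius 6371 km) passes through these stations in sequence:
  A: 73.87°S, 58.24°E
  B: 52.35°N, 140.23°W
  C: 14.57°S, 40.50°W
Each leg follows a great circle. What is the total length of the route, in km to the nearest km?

Leg A→B: central angle 2.7428 rad, distance 17474.7 km.
Leg B→C: central angle 1.8745 rad, distance 11942.7 km.
Total: 17474.7 + 11942.7 ≈ 29417 km.

29417 km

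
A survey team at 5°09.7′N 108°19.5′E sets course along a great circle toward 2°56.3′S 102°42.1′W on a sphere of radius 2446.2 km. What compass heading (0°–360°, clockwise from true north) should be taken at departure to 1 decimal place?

With φ₁ = 0.0901, φ₂ = -0.0513, Δλ = 2.6001 rad, the forward-azimuth formula gives
θ = atan2( sin Δλ cos φ₂ , cos φ₁ sin φ₂ − sin φ₁ cos φ₂ cos Δλ ) = atan2(0.5148, 0.0259) = 87.12°.
So the initial bearing is 87.1°.

87.1°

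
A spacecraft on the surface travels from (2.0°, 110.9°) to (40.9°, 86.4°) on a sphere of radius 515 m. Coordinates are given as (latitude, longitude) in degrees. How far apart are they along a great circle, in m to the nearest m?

In radians: φ₁ = 0.0349, φ₂ = 0.7138, Δλ = -24.500° = -0.4276 rad.
cos c = sin φ₁ sin φ₂ + cos φ₁ cos φ₂ cos Δλ = (0.0349)(0.6547) + (0.9994)(0.7559)(0.9100) = 0.71023,
so c = arccos(0.71023) = 0.78097 rad.
Distance = R·c = 515 × 0.7810 ≈ 402 m.

402 m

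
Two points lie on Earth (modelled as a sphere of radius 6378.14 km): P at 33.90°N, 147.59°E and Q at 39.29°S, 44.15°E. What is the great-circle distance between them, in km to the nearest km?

Let φ₁ = 0.5917 rad, φ₂ = -0.6857 rad, and Δλ = -1.8054 rad.
cos c = sin φ₁ sin φ₂ + cos φ₁ cos φ₂ cos Δλ = (0.5577)(-0.6332) + (0.8300)(0.7740)(-0.2324) = -0.50250,
so c = arccos(-0.50250) = 2.09728 rad.
Distance = R·c = 6378.14 × 2.0973 ≈ 13377 km.

13377 km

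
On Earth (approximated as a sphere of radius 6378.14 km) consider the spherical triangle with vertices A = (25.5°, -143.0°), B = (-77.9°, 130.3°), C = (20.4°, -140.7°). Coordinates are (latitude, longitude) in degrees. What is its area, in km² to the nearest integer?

3383581 km²

Side lengths (central angles): a = 1.9149, b = 0.0964, c = 1.9933 rad; semiperimeter s = 2.0023.
By l'Huilier's theorem, tan(E/4) = √[tan(s/2) tan((s−a)/2) tan((s−b)/2) tan((s−c)/2)], giving spherical excess E = 0.0832 rad.
Area = E·R² = 0.0832 × (6378.14)² ≈ 3383581 km².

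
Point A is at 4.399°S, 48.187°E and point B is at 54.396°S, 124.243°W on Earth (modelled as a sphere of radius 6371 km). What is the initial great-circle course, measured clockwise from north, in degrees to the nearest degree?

Δλ = -172.430° = -3.0095 rad.
y = sin Δλ · cos φ₂ = (-0.1317)(0.5822) = -0.0767
x = cos φ₁ sin φ₂ − sin φ₁ cos φ₂ cos Δλ = (0.9971)(-0.8131) − (-0.0767)(0.5822)(-0.9913) = -0.8549
θ = atan2(y, x) = -174.87°; adding 360° gives 185°.

185°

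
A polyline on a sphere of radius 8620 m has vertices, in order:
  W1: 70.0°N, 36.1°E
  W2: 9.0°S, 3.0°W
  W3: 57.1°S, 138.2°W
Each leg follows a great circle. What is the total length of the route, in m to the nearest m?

28258 m

Leg W1→W2: central angle 1.4554 rad, distance 12545.4 m.
Leg W2→W3: central angle 1.8228 rad, distance 15712.4 m.
Total: 12545.4 + 15712.4 ≈ 28258 m.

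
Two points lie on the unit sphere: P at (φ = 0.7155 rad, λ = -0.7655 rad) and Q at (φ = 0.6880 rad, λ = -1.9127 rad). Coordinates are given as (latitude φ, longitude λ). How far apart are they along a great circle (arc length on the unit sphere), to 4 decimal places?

With latitudes φ₁ = 40.995°, φ₂ = 39.419° and longitude difference Δλ = -65.730°:
cos c = sin φ₁ sin φ₂ + cos φ₁ cos φ₂ cos Δλ = (0.6560)(0.6350) + (0.7548)(0.7725)(0.4110) = 0.65622,
so c = arccos(0.65622) = 0.85500 rad.
On the unit sphere the arc length equals the central angle: 0.8550.

0.8550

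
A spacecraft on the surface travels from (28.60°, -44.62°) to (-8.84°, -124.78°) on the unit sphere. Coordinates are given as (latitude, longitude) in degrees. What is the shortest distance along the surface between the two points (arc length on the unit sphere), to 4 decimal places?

1.4960

In radians: φ₁ = 0.4992, φ₂ = -0.1543, Δλ = -80.160° = -1.3991 rad.
cos c = sin φ₁ sin φ₂ + cos φ₁ cos φ₂ cos Δλ = (0.4787)(-0.1537) + (0.8780)(0.9881)(0.1709) = 0.07470,
so c = arccos(0.07470) = 1.49603 rad.
On the unit sphere the arc length equals the central angle: 1.4960.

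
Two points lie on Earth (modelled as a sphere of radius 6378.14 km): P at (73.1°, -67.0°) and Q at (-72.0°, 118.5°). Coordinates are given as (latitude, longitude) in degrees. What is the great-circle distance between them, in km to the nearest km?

In radians: φ₁ = 1.2758, φ₂ = -1.2566, Δλ = -174.500° = -3.0456 rad.
cos c = sin φ₁ sin φ₂ + cos φ₁ cos φ₂ cos Δλ = (0.9568)(-0.9511) + (0.2907)(0.3090)(-0.9954) = -0.99940,
so c = arccos(-0.99940) = 3.10701 rad.
Distance = R·c = 6378.14 × 3.1070 ≈ 19817 km.

19817 km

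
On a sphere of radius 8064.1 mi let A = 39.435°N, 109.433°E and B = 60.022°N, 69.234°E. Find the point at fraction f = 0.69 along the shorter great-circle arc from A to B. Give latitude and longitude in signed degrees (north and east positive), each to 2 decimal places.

55.24°, 85.76°

The central angle between A and B is δ = 0.5643 rad.
With f = 0.69, the slerp weights are sin((1−f)δ)/sin δ = 0.3254 and sin(fδ)/sin δ = 0.7098.
Weighted sum of the unit vectors: (0.3254)·(-0.2570,0.7283,0.6352) + (0.7098)·(0.1772,0.4672,0.8662) = (0.0421, 0.5686, 0.8215).
Converting back: φ = atan2(z, √(x²+y²)) = 55.24°, λ = atan2(y, x) = 85.76°.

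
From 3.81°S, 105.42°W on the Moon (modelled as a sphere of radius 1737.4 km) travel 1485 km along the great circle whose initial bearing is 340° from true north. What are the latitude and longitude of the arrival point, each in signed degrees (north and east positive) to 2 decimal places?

41.58°, -125.60°

Angular distance δ = d/R = 1485/1737.4 = 0.85473 rad; initial bearing θ = 5.9341 rad.
sin φ₂ = sin φ₁ cos δ + cos φ₁ sin δ cos θ = (-0.0664)(0.6564) + (0.9978)(0.7544)(0.9397) = 0.6637, so φ₂ = 41.58°.
Δλ = atan2(sin θ sin δ cos φ₁, cos δ − sin φ₁ sin φ₂) = atan2(-0.2574, 0.7005) = -20.179°.
λ₂ = -105.420° − 20.179° = -125.60°.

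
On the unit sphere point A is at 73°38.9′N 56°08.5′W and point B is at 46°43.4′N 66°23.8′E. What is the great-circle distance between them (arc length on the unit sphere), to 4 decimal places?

Let φ₁ = 1.2854 rad, φ₂ = 0.8155 rad, and Δλ = 2.1387 rad.
cos c = sin φ₁ sin φ₂ + cos φ₁ cos φ₂ cos Δλ = (0.9596)(0.7281) + (0.2815)(0.6855)(-0.5379) = 0.59480,
so c = arccos(0.59480) = 0.93378 rad.
On the unit sphere the arc length equals the central angle: 0.9338.

0.9338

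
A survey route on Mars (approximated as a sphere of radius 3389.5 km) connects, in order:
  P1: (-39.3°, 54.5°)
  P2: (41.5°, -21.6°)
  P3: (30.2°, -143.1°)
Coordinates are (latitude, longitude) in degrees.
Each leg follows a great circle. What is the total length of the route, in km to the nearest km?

Leg P1→P2: central angle 1.8551 rad, distance 6287.8 km.
Leg P2→P3: central angle 1.5757 rad, distance 5340.8 km.
Total: 6287.8 + 5340.8 ≈ 11629 km.

11629 km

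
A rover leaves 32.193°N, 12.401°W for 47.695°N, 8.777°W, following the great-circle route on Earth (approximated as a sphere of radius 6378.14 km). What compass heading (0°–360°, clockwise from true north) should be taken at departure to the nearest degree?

9°

Δλ = 3.624° = 0.0633 rad.
y = sin Δλ · cos φ₂ = (0.0632)(0.6731) = 0.0425
x = cos φ₁ sin φ₂ − sin φ₁ cos φ₂ cos Δλ = (0.8463)(0.7396) − (0.5328)(0.6731)(0.9980) = 0.2680
θ = atan2(y, x) = 9.02°, so the bearing is 9°.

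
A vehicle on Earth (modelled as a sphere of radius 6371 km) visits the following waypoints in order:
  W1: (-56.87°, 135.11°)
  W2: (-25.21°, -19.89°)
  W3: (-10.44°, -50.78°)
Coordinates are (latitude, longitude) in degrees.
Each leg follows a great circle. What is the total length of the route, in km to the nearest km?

Leg W1→W2: central angle 1.6624 rad, distance 10591.1 km.
Leg W2→W3: central angle 0.5721 rad, distance 3645.1 km.
Total: 10591.1 + 3645.1 ≈ 14236 km.

14236 km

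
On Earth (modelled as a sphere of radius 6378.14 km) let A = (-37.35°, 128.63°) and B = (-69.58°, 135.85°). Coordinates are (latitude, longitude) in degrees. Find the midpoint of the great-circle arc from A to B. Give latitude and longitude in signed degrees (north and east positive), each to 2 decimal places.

-53.51°, 130.83°

The central angle between A and B is δ = 0.5666 rad.
With f = 0.5, the slerp weights are sin((1−f)δ)/sin δ = 0.5208 and sin(fδ)/sin δ = 0.5208.
Weighted sum of the unit vectors: (0.5208)·(-0.4963,0.6210,-0.6067) + (0.5208)·(-0.2503,0.2430,-0.9372) = (-0.3888, 0.4500, -0.8040).
Converting back: φ = atan2(z, √(x²+y²)) = -53.51°, λ = atan2(y, x) = 130.83°.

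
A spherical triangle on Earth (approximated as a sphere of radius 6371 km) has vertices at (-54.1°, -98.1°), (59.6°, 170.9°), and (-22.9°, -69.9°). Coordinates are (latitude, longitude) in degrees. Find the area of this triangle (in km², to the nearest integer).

56157029 km²

Side lengths (central angles): a = 2.1689, b = 0.6579, c = 2.3516 rad; semiperimeter s = 2.5892.
By l'Huilier's theorem, tan(E/4) = √[tan(s/2) tan((s−a)/2) tan((s−b)/2) tan((s−c)/2)], giving spherical excess E = 1.3835 rad.
Area = E·R² = 1.3835 × (6371)² ≈ 56157029 km².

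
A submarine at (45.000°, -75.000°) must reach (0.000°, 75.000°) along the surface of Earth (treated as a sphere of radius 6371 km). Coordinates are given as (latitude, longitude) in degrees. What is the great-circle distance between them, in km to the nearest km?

In radians: φ₁ = 0.7854, φ₂ = 0.0000, Δλ = 150.000° = 2.6180 rad.
cos c = sin φ₁ sin φ₂ + cos φ₁ cos φ₂ cos Δλ = (0.7071)(0.0000) + (0.7071)(1.0000)(-0.8660) = -0.61237,
so c = arccos(-0.61237) = 2.22985 rad.
Distance = R·c = 6371 × 2.2299 ≈ 14206 km.

14206 km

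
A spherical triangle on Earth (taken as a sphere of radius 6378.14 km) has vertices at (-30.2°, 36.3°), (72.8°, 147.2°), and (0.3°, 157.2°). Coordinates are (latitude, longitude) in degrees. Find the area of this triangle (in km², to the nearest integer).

Side lengths (central angles): a = 1.2701, b = 2.0336, c = 2.1794 rad; semiperimeter s = 2.7415.
By l'Huilier's theorem, tan(E/4) = √[tan(s/2) tan((s−a)/2) tan((s−b)/2) tan((s−c)/2)], giving spherical excess E = 2.4165 rad.
Area = E·R² = 2.4165 × (6378.14)² ≈ 98303954 km².

98303954 km²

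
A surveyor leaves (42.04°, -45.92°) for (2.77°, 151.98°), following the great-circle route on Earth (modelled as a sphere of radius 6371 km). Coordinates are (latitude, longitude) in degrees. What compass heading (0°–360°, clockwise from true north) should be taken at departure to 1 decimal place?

335.5°

Δλ = -162.100° = -2.8292 rad.
y = sin Δλ · cos φ₂ = (-0.3074)(0.9988) = -0.3070
x = cos φ₁ sin φ₂ − sin φ₁ cos φ₂ cos Δλ = (0.7427)(0.0483) − (0.6696)(0.9988)(-0.9516) = 0.6724
θ = atan2(y, x) = -24.54°; adding 360° gives 335.5°.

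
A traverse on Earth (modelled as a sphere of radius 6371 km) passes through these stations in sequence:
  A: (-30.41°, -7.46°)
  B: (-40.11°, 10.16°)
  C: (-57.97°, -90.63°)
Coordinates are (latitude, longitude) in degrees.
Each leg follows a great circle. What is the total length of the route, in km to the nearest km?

8812 km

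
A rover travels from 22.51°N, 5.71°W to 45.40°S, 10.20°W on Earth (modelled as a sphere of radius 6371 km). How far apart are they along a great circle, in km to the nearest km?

In radians: φ₁ = 0.3929, φ₂ = -0.7924, Δλ = -4.490° = -0.0784 rad.
cos c = sin φ₁ sin φ₂ + cos φ₁ cos φ₂ cos Δλ = (0.3828)(-0.7120) + (0.9238)(0.7022)(0.9969) = 0.37407,
so c = arccos(0.37407) = 1.18740 rad.
Distance = R·c = 6371 × 1.1874 ≈ 7565 km.

7565 km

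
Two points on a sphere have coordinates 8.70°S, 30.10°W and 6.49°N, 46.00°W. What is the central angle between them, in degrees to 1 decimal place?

22.0°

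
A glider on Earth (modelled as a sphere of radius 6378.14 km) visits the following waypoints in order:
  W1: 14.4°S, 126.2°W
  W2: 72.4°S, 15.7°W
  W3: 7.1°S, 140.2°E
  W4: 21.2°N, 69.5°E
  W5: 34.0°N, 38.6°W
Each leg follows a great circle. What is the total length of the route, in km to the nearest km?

38771 km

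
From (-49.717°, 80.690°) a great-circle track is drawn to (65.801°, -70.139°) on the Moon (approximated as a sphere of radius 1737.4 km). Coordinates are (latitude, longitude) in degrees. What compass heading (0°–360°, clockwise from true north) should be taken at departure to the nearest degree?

328°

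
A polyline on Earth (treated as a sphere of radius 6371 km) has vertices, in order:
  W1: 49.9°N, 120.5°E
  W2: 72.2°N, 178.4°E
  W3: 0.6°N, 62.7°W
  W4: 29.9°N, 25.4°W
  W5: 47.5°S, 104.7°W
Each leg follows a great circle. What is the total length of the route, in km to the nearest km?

Leg W1→W2: central angle 0.5864 rad, distance 3735.9 km.
Leg W2→W3: central angle 1.7090 rad, distance 10888.0 km.
Leg W3→W4: central angle 0.8027 rad, distance 5113.9 km.
Leg W4→W5: central angle 1.8326 rad, distance 11675.2 km.
Total: 3735.9 + 10888.0 + 5113.9 + 11675.2 ≈ 31413 km.

31413 km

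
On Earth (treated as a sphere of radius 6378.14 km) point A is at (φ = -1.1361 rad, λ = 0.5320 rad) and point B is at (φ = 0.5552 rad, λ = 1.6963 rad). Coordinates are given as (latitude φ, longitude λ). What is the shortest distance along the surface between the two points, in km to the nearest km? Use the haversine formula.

With latitudes φ₁ = -65.094°, φ₂ = 31.811° and longitude difference Δλ = 66.709°:
Haversine: a = sin²(Δφ/2) + cos φ₁ cos φ₂ sin²(Δλ/2) = 0.5601 + (0.4211)(0.8498)(0.3023) = 0.66829.
Central angle c = 2·arcsin(√a) = 1.91409 rad.
Distance = R·c = 6378.14 × 1.9141 ≈ 12208 km.

12208 km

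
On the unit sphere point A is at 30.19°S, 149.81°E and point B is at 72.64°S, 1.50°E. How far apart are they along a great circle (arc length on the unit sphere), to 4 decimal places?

1.3072

With latitudes φ₁ = -30.190°, φ₂ = -72.640° and longitude difference Δλ = -148.310°:
cos c = sin φ₁ sin φ₂ + cos φ₁ cos φ₂ cos Δλ = (-0.5029)(-0.9544) + (0.8644)(0.2984)(-0.8509) = 0.26051,
so c = arccos(0.26051) = 1.30724 rad.
On the unit sphere the arc length equals the central angle: 1.3072.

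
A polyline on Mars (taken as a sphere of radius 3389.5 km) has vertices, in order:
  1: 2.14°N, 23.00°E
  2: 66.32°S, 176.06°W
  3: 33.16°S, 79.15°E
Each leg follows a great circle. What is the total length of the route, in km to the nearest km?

Leg 1→2: central angle 1.9971 rad, distance 6769.3 km.
Leg 2→3: central angle 1.1427 rad, distance 3873.3 km.
Total: 6769.3 + 3873.3 ≈ 10643 km.

10643 km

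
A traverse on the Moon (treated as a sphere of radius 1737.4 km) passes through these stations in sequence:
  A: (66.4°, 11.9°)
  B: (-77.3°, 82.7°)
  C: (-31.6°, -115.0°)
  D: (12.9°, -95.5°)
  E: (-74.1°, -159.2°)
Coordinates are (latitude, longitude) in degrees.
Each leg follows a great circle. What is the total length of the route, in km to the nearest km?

Leg A→B: central angle 2.6159 rad, distance 4544.9 km.
Leg B→C: central angle 1.2315 rad, distance 2139.7 km.
Leg C→D: central angle 0.8425 rad, distance 1463.7 km.
Leg D→E: central angle 1.6673 rad, distance 2896.8 km.
Total: 4544.9 + 2139.7 + 1463.7 + 2896.8 ≈ 11045 km.

11045 km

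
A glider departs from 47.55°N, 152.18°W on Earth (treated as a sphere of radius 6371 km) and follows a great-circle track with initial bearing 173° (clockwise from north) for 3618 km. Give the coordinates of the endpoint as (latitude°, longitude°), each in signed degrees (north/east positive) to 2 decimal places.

15.17°, -148.29°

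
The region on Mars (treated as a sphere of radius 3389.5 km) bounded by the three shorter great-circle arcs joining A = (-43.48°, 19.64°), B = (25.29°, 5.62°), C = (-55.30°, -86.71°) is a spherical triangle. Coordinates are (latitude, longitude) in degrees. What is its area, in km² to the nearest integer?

Side lengths (central angles): a = 1.9521, b = 1.1047, c = 1.2211 rad; semiperimeter s = 2.1390.
By l'Huilier's theorem, tan(E/4) = √[tan(s/2) tan((s−a)/2) tan((s−b)/2) tan((s−c)/2)], giving spherical excess E = 0.8632 rad.
Area = E·R² = 0.8632 × (3389.5)² ≈ 9916502 km².

9916502 km²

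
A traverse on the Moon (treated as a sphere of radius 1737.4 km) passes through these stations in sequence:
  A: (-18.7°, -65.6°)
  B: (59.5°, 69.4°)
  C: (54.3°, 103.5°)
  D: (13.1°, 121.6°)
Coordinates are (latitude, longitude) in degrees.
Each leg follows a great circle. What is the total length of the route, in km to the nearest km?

5783 km

Leg A→B: central angle 2.2347 rad, distance 3882.5 km.
Leg B→C: central angle 0.3333 rad, distance 579.1 km.
Leg C→D: central angle 0.7608 rad, distance 1321.8 km.
Total: 3882.5 + 579.1 + 1321.8 ≈ 5783 km.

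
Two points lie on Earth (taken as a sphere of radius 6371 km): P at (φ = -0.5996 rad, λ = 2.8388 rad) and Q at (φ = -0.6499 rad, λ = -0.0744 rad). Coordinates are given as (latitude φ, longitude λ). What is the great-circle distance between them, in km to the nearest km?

Let φ₁ = -0.5996 rad, φ₂ = -0.6499 rad, and Δλ = -2.9132 rad.
Haversine: a = sin²(Δφ/2) + cos φ₁ cos φ₂ sin²(Δλ/2) = 0.0006 + (0.8256)(0.7961)(0.9870) = 0.64936.
Central angle c = 2·arcsin(√a) = 1.87416 rad.
Distance = R·c = 6371 × 1.8742 ≈ 11940 km.

11940 km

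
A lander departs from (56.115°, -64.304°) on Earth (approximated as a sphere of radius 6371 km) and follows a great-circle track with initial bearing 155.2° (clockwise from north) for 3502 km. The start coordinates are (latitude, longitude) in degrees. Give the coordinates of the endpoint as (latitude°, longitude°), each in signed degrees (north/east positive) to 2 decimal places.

26.33°, -50.15°

Angular distance δ = d/R = 3502/6371 = 0.54968 rad; initial bearing θ = 2.7088 rad.
sin φ₂ = sin φ₁ cos δ + cos φ₁ sin δ cos θ = (0.8302)(0.8527) + (0.5575)(0.5224)(-0.9078) = 0.4435, so φ₂ = 26.33°.
Δλ = atan2(sin θ sin δ cos φ₁, cos δ − sin φ₁ sin φ₂) = atan2(0.1222, 0.4845) = 14.151°.
λ₂ = -64.304° + 14.151° = -50.15°.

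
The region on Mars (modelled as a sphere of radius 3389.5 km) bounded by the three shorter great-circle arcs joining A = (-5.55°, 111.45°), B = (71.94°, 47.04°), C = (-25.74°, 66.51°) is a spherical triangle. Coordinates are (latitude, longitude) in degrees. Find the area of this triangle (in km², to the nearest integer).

Side lengths (central angles): a = 1.7210, b = 0.8276, c = 1.5295 rad; semiperimeter s = 2.0390.
By l'Huilier's theorem, tan(E/4) = √[tan(s/2) tan((s−a)/2) tan((s−b)/2) tan((s−c)/2)], giving spherical excess E = 0.8544 rad.
Area = E·R² = 0.8544 × (3389.5)² ≈ 9815759 km².

9815759 km²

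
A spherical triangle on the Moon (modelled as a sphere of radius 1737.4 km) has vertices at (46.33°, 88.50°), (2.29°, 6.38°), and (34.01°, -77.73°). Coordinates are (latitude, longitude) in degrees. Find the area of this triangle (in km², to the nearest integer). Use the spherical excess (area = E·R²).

Side lengths (central angles): a = 1.4632, b = 1.7227, c = 1.4470 rad; semiperimeter s = 2.3165.
By l'Huilier's theorem, tan(E/4) = √[tan(s/2) tan((s−a)/2) tan((s−b)/2) tan((s−c)/2)], giving spherical excess E = 1.4669 rad.
Area = E·R² = 1.4669 × (1737.4)² ≈ 4427924 km².

4427924 km²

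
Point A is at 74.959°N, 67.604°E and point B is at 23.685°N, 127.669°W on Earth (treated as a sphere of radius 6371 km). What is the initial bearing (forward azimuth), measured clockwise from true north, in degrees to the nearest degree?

14°

Δλ = 164.727° = 2.8750 rad.
y = sin Δλ · cos φ₂ = (0.2634)(0.9158) = 0.2412
x = cos φ₁ sin φ₂ − sin φ₁ cos φ₂ cos Δλ = (0.2595)(0.4017) − (0.9657)(0.9158)(-0.9647) = 0.9574
θ = atan2(y, x) = 14.14°, so the bearing is 14°.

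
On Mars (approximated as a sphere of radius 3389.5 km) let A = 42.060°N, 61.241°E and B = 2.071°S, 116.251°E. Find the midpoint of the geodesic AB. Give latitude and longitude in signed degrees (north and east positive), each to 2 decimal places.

The central angle between A and B is δ = 1.1579 rad.
With f = 0.5, the slerp weights are sin((1−f)δ)/sin δ = 0.5973 and sin(fδ)/sin δ = 0.5973.
Weighted sum of the unit vectors: (0.5973)·(0.3572,0.6509,0.6699) + (0.5973)·(-0.4420,0.8963,-0.0361) = (-0.0507, 0.9242, 0.3786).
Converting back: φ = atan2(z, √(x²+y²)) = 22.25°, λ = atan2(y, x) = 93.14°.

22.25°, 93.14°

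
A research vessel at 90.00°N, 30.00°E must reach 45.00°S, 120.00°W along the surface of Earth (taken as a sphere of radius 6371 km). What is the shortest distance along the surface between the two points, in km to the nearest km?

With latitudes φ₁ = 90.000°, φ₂ = -45.000° and longitude difference Δλ = -150.000°:
cos c = sin φ₁ sin φ₂ + cos φ₁ cos φ₂ cos Δλ = (1.0000)(-0.7071) + (0.0000)(0.7071)(-0.8660) = -0.70711,
so c = arccos(-0.70711) = 2.35619 rad.
Distance = R·c = 6371 × 2.3562 ≈ 15011 km.

15011 km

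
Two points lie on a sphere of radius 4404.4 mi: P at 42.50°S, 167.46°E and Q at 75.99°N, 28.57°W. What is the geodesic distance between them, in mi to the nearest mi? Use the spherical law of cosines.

11208 mi

With latitudes φ₁ = -42.500°, φ₂ = 75.990° and longitude difference Δλ = 163.970°:
cos c = sin φ₁ sin φ₂ + cos φ₁ cos φ₂ cos Δλ = (-0.6756)(0.9703) + (0.7373)(0.2421)(-0.9611) = -0.82704,
so c = arccos(-0.82704) = 2.54462 rad.
Distance = R·c = 4404.4 × 2.5446 ≈ 11208 mi.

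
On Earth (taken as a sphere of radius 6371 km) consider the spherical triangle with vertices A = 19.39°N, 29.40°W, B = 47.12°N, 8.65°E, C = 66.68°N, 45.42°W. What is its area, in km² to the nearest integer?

Side lengths (central angles): a = 0.5899, b = 0.8449, c = 0.7246 rad; semiperimeter s = 1.0797.
By l'Huilier's theorem, tan(E/4) = √[tan(s/2) tan((s−a)/2) tan((s−b)/2) tan((s−c)/2)], giving spherical excess E = 0.2250 rad.
Area = E·R² = 0.2250 × (6371)² ≈ 9131539 km².

9131539 km²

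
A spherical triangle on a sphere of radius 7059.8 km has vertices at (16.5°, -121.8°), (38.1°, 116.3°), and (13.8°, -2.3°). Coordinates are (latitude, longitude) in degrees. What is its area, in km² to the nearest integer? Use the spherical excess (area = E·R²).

137081307 km²

Side lengths (central angles): a = 1.7912, b = 1.9723, c = 1.7962 rad; semiperimeter s = 2.7798.
By l'Huilier's theorem, tan(E/4) = √[tan(s/2) tan((s−a)/2) tan((s−b)/2) tan((s−c)/2)], giving spherical excess E = 2.7504 rad.
Area = E·R² = 2.7504 × (7059.8)² ≈ 137081307 km².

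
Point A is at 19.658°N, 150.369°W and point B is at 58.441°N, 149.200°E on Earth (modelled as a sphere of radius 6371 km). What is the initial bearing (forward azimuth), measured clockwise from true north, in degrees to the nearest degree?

328°

Δλ = -60.431° = -1.0547 rad.
y = sin Δλ · cos φ₂ = (-0.8698)(0.5234) = -0.4552
x = cos φ₁ sin φ₂ − sin φ₁ cos φ₂ cos Δλ = (0.9417)(0.8521) − (0.3364)(0.5234)(0.4935) = 0.7156
θ = atan2(y, x) = -32.46°; adding 360° gives 328°.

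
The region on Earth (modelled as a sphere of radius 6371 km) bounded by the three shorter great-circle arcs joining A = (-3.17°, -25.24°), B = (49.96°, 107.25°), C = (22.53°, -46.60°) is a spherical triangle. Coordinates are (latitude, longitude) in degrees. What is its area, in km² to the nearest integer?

31173347 km²

Side lengths (central angles): a = 1.8132, b = 0.5777, c = 2.0671 rad; semiperimeter s = 2.2290.
By l'Huilier's theorem, tan(E/4) = √[tan(s/2) tan((s−a)/2) tan((s−b)/2) tan((s−c)/2)], giving spherical excess E = 0.7680 rad.
Area = E·R² = 0.7680 × (6371)² ≈ 31173347 km².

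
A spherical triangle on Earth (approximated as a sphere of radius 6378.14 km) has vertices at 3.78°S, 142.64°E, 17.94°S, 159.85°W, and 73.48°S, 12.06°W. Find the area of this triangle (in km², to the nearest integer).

42788110 km²

Side lengths (central angles): a = 1.5043, b = 1.7653, c = 1.0119 rad; semiperimeter s = 2.1408.
By l'Huilier's theorem, tan(E/4) = √[tan(s/2) tan((s−a)/2) tan((s−b)/2) tan((s−c)/2)], giving spherical excess E = 1.0518 rad.
Area = E·R² = 1.0518 × (6378.14)² ≈ 42788110 km².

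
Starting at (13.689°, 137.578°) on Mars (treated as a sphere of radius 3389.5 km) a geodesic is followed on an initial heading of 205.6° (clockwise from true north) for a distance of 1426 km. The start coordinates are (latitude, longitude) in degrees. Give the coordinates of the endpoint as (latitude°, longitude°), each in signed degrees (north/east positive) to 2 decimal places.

Angular distance δ = d/R = 1426/3389.5 = 0.42071 rad; initial bearing θ = 3.5884 rad.
sin φ₂ = sin φ₁ cos δ + cos φ₁ sin δ cos θ = (0.2367)(0.9128) + (0.9716)(0.4084)(-0.9018) = -0.1418, so φ₂ = -8.15°.
Δλ = atan2(sin θ sin δ cos φ₁, cos δ − sin φ₁ sin φ₂) = atan2(-0.1715, 0.9464) = -10.269°.
λ₂ = 137.578° − 10.269° = 127.31°.

-8.15°, 127.31°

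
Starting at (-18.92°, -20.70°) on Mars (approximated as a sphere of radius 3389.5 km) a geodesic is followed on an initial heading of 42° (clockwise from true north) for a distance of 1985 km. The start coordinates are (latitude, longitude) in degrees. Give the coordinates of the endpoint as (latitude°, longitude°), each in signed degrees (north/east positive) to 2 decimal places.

Angular distance δ = d/R = 1985/3389.5 = 0.58563 rad; initial bearing θ = 0.7330 rad.
sin φ₂ = sin φ₁ cos δ + cos φ₁ sin δ cos θ = (-0.3242)(0.8334) + (0.9460)(0.5527)(0.7431) = 0.1183, so φ₂ = 6.80°.
Δλ = atan2(sin θ sin δ cos φ₁, cos δ − sin φ₁ sin φ₂) = atan2(0.3499, 0.8717) = 21.868°.
λ₂ = -20.700° + 21.868° = 1.17°.

6.80°, 1.17°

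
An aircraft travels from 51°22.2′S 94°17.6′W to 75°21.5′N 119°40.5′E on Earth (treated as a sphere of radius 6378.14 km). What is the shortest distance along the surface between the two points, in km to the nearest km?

16972 km

With latitudes φ₁ = -51.370°, φ₂ = 75.358° and longitude difference Δλ = -146.032°:
cos c = sin φ₁ sin φ₂ + cos φ₁ cos φ₂ cos Δλ = (-0.7812)(0.9675) + (0.6243)(0.2528)(-0.8293) = -0.88670,
so c = arccos(-0.88670) = 2.66095 rad.
Distance = R·c = 6378.14 × 2.6610 ≈ 16972 km.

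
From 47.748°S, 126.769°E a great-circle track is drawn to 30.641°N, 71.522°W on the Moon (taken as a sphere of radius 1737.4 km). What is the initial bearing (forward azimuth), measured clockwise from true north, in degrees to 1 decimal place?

Δλ = 161.709° = 2.8224 rad.
y = sin Δλ · cos φ₂ = (0.3138)(0.8604) = 0.2700
x = cos φ₁ sin φ₂ − sin φ₁ cos φ₂ cos Δλ = (0.6724)(0.5097) − (-0.7402)(0.8604)(-0.9495) = -0.2620
θ = atan2(y, x) = 134.13°, so the bearing is 134.1°.

134.1°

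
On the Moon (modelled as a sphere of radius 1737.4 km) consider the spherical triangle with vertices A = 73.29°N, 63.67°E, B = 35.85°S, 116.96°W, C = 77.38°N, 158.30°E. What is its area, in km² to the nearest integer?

1327776 km²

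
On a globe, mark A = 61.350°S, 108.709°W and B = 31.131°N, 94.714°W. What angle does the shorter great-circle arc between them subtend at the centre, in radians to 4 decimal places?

1.6263 rad

With latitudes φ₁ = -61.350°, φ₂ = 31.131° and longitude difference Δλ = 13.995°:
cos c = sin φ₁ sin φ₂ + cos φ₁ cos φ₂ cos Δλ = (-0.8776)(0.5170) + (0.4795)(0.8560)(0.9703) = -0.05547,
so c = arccos(-0.05547) = 1.62630 rad.
So the angular separation is 1.6263 rad.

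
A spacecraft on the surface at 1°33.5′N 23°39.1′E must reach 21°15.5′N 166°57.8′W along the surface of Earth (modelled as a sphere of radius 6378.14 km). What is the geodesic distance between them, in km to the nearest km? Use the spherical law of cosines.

Let φ₁ = 0.0272 rad, φ₂ = 0.3710 rad, and Δλ = 2.9563 rad.
cos c = sin φ₁ sin φ₂ + cos φ₁ cos φ₂ cos Δλ = (0.0272)(0.3626) + (0.9996)(0.9320)(-0.9829) = -0.90581,
so c = arccos(-0.90581) = 2.70408 rad.
Distance = R·c = 6378.14 × 2.7041 ≈ 17247 km.

17247 km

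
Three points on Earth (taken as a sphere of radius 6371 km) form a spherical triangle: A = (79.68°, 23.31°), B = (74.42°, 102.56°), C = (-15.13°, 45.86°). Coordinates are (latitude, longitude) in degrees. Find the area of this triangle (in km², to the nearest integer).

Side lengths (central angles): a = 1.6801, b = 1.6680, c = 0.2955 rad; semiperimeter s = 1.8218.
By l'Huilier's theorem, tan(E/4) = √[tan(s/2) tan((s−a)/2) tan((s−b)/2) tan((s−c)/2)], giving spherical excess E = 0.3277 rad.
Area = E·R² = 0.3277 × (6371)² ≈ 13301365 km².

13301365 km²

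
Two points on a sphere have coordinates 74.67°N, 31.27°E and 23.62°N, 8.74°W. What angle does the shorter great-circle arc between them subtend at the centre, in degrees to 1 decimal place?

55.1°

Let φ₁ = 1.3032 rad, φ₂ = 0.4122 rad, and Δλ = -0.6983 rad.
Haversine: a = sin²(Δφ/2) + cos φ₁ cos φ₂ sin²(Δλ/2) = 0.1857 + (0.2644)(0.9162)(0.1170) = 0.21403.
Central angle c = 2·arcsin(√a) = 0.96192 rad.
So the angular separation is 55.1°.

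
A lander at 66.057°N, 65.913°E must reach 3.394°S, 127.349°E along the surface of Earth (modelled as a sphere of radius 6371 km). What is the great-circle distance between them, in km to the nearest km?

9115 km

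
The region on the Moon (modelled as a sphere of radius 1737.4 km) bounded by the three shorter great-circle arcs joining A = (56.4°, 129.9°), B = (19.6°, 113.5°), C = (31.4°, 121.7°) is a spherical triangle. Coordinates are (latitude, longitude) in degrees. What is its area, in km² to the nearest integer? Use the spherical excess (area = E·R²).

68502 km²

Side lengths (central angles): a = 0.2429, b = 0.4476, c = 0.6769 rad; semiperimeter s = 0.6837.
By l'Huilier's theorem, tan(E/4) = √[tan(s/2) tan((s−a)/2) tan((s−b)/2) tan((s−c)/2)], giving spherical excess E = 0.0227 rad.
Area = E·R² = 0.0227 × (1737.4)² ≈ 68502 km².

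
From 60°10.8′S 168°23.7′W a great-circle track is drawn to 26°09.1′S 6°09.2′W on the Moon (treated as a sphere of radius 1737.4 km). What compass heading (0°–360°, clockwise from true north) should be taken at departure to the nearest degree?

Δλ = 162.242° = 2.8317 rad.
y = sin Δλ · cos φ₂ = (0.3050)(0.8976) = 0.2738
x = cos φ₁ sin φ₂ − sin φ₁ cos φ₂ cos Δλ = (0.4973)(-0.4407) − (-0.8676)(0.8976)(-0.9524) = -0.9608
θ = atan2(y, x) = 164.10°, so the bearing is 164°.

164°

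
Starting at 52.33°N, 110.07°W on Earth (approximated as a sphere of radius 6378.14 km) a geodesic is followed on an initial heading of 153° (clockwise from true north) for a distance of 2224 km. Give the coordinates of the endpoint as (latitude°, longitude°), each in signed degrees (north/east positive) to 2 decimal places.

Angular distance δ = d/R = 2224/6378.14 = 0.34869 rad; initial bearing θ = 2.6704 rad.
sin φ₂ = sin φ₁ cos δ + cos φ₁ sin δ cos θ = (0.7915)(0.9398) + (0.6111)(0.3417)(-0.8910) = 0.5579, so φ₂ = 33.91°.
Δλ = atan2(sin θ sin δ cos φ₁, cos δ − sin φ₁ sin φ₂) = atan2(0.0948, 0.4982) = 10.772°.
λ₂ = -110.070° + 10.772° = -99.30°.

33.91°, -99.30°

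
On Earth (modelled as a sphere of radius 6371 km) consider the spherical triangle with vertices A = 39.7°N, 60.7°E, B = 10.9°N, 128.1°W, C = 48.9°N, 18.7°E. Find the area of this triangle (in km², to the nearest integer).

34464009 km²

Side lengths (central angles): a = 1.9797, b = 0.5409, c = 2.2470 rad; semiperimeter s = 2.3838.
By l'Huilier's theorem, tan(E/4) = √[tan(s/2) tan((s−a)/2) tan((s−b)/2) tan((s−c)/2)], giving spherical excess E = 0.8491 rad.
Area = E·R² = 0.8491 × (6371)² ≈ 34464009 km².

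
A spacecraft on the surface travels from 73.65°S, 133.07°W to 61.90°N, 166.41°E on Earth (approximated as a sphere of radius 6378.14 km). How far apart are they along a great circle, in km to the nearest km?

15737 km

With latitudes φ₁ = -73.650°, φ₂ = 61.900° and longitude difference Δλ = -60.520°:
cos c = sin φ₁ sin φ₂ + cos φ₁ cos φ₂ cos Δλ = (-0.9596)(0.8821) + (0.2815)(0.4710)(0.4921) = -0.78120,
so c = arccos(-0.78120) = 2.46739 rad.
Distance = R·c = 6378.14 × 2.4674 ≈ 15737 km.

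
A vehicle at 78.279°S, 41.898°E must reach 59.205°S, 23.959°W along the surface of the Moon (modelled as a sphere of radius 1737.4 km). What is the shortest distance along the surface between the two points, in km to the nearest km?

In radians: φ₁ = -1.3662, φ₂ = -1.0333, Δλ = -65.857° = -1.1494 rad.
cos c = sin φ₁ sin φ₂ + cos φ₁ cos φ₂ cos Δλ = (-0.9791)(-0.8590) + (0.2031)(0.5120)(0.4090) = 0.88363,
so c = arccos(0.88363) = 0.48723 rad.
Distance = R·c = 1737.4 × 0.4872 ≈ 847 km.

847 km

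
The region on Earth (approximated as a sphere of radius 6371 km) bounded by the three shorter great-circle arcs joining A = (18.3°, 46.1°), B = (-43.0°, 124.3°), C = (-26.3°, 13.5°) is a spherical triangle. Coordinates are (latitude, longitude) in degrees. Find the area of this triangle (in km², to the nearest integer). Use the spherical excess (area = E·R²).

Side lengths (central angles): a = 1.5014, b = 0.9546, c = 1.6430 rad; semiperimeter s = 2.0495.
By l'Huilier's theorem, tan(E/4) = √[tan(s/2) tan((s−a)/2) tan((s−b)/2) tan((s−c)/2)], giving spherical excess E = 0.9463 rad.
Area = E·R² = 0.9463 × (6371)² ≈ 38409353 km².

38409353 km²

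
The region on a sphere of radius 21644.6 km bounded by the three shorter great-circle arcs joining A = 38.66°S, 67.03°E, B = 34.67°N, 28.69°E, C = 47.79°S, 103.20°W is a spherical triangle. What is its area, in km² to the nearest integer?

1034362552 km²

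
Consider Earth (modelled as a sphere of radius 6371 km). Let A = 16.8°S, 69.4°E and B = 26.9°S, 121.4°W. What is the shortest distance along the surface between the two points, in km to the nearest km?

15018 km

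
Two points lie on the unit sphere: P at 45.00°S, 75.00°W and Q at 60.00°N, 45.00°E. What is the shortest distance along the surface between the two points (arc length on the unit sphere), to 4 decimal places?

2.4802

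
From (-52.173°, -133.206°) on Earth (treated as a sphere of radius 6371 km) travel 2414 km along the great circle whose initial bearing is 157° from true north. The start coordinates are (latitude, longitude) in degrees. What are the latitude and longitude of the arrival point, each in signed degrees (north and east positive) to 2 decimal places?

-70.50°, -107.54°

Angular distance δ = d/R = 2414/6371 = 0.37890 rad; initial bearing θ = 2.7402 rad.
sin φ₂ = sin φ₁ cos δ + cos φ₁ sin δ cos θ = (-0.7899)(0.9291) + (0.6133)(0.3699)(-0.9205) = -0.9427, so φ₂ = -70.50°.
Δλ = atan2(sin θ sin δ cos φ₁, cos δ − sin φ₁ sin φ₂) = atan2(0.0886, 0.1845) = 25.662°.
λ₂ = -133.206° + 25.662° = -107.54°.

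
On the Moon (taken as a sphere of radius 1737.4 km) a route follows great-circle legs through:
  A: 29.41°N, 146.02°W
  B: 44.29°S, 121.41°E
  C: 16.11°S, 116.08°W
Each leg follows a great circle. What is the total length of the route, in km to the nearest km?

Leg A→B: central angle 1.9507 rad, distance 3389.2 km.
Leg B→C: central angle 1.7476 rad, distance 3036.2 km.
Total: 3389.2 + 3036.2 ≈ 6425 km.

6425 km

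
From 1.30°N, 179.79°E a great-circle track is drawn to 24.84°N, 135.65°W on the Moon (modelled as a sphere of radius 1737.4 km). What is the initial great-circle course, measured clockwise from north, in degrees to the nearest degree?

With φ₁ = 0.0227, φ₂ = 0.4335, Δλ = 0.7777 rad, the forward-azimuth formula gives
θ = atan2( sin Δλ cos φ₂ , cos φ₁ sin φ₂ − sin φ₁ cos φ₂ cos Δλ ) = atan2(0.6367, 0.4053) = 57.52°.
So the initial bearing is 58°.

58°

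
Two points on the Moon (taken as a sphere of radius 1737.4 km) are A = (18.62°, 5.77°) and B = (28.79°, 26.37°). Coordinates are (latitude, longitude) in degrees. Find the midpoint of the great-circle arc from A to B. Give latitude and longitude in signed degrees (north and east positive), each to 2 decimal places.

The central angle between A and B is δ = 0.3731 rad.
With f = 0.5, the slerp weights are sin((1−f)δ)/sin δ = 0.5088 and sin(fδ)/sin δ = 0.5088.
Weighted sum of the unit vectors: (0.5088)·(0.9429,0.0953,0.3193) + (0.5088)·(0.7852,0.3893,0.4816) = (0.8793, 0.2465, 0.4075).
Converting back: φ = atan2(z, √(x²+y²)) = 24.05°, λ = atan2(y, x) = 15.66°.

24.05°, 15.66°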